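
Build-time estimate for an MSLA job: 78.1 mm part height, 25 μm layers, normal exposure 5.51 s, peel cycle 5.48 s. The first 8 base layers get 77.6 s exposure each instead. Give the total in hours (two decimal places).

Layer count = ceil(78.1 / 0.025) = 3124.
Bottom layers = 8 × (77.6 + 5.48), so 664.64 s.
Remaining layers: 3116 × (5.51 + 5.48) → 34244.84 s.
Total = 664.64 + 34244.84 = 34909.48 s = 9.70 hours.

9.70 hours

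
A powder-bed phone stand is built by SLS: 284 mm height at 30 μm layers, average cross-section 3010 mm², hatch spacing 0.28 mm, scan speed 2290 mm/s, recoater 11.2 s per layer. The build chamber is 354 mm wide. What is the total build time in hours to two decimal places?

Number of layers: 284 / 0.03 → 9467 (rounded up).
Hatch length per layer: 3010 / 0.28 → 10750 mm.
Laser time per layer: 10750 / 2290 → 4.6943 s.
Time per layer = 4.6943 + 11.2, so 15.8943 s.
Total: 9467 × 15.8943 s = 150471.3381 s → 41.80 hours.

41.80 hours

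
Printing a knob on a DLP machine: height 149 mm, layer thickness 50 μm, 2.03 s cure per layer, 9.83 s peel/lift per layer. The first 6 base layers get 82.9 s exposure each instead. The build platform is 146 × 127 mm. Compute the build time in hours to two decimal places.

Layers = ⌈149/0.05⌉ = 2980.
Burn-in layers = 6 × (82.9 + 9.83) = 556.38 s.
Remaining layers = 2974 × (2.03 + 9.83) = 35271.64 s.
Sum: 556.38 + 35271.64 = 35828.02 s → 9.95 hours.

9.95 hours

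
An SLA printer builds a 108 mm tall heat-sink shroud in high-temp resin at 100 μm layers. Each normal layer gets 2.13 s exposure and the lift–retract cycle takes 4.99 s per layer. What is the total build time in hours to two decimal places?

2.14 hours

Layers = ⌈108/0.1⌉ = 1080.
Per-layer time: 2.13 + 4.99 → 7.12 s.
Build time: 1080 × 7.12 s = 7689.6 s, i.e. 2.14 hours.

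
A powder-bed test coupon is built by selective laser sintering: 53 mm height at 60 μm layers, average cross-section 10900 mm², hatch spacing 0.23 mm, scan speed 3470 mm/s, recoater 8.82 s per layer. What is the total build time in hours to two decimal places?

Layers = ⌈53/0.06⌉ = 884.
Scan path per layer = 10900 / 0.23 = 47391.3 mm.
Scan time per layer = 47391.3 / 3470, so 13.6574 s.
Time per layer: 13.6574 + 8.82 → 22.4774 s.
884 layers × 22.4774 s/layer = 19870.0216 s, i.e. 5.52 hours.

5.52 hours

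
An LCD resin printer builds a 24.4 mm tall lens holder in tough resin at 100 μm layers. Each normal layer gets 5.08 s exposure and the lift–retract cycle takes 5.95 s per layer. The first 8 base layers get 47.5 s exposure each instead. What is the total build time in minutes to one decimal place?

Layer count = ceil(24.4 / 0.1) = 244.
Base layers = 8 × (47.5 + 5.95), so 427.6 s.
Normal layers = 236 × (5.08 + 5.95), so 2603.08 s.
Sum: 427.6 + 2603.08 = 3030.68 s → 50.5 minutes.

50.5 minutes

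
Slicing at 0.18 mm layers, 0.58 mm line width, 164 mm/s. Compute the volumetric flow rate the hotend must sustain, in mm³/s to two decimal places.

17.12

Extrusion cross-section: 0.18 × 0.58 → 0.1044 mm².
Q = v·A = 164 × 0.1044 = 17.12 mm³/s.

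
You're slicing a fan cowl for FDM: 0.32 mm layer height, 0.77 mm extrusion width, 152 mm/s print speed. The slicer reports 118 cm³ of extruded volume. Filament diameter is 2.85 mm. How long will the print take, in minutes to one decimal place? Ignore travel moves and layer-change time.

52.5 minutes

Extrusion cross-section: 0.32 × 0.77 → 0.2464 mm².
Path length: 118000 mm³ / 0.2464 mm² → 478896.1 mm.
Time extruding: 478896.1 / 152 → 3150.6 s.
That's 3150.6 s → 52.5 minutes.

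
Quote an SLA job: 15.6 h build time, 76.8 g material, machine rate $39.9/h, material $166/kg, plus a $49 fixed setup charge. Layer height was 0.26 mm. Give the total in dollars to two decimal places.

$684.19

Time charge = 39.9 × 15.6 = $622.44.
Feedstock cost = 166 × 76.8/1000, so $12.7488.
Adding setup: 622.44 + 12.7488 + 49 → 684.1888 ≈ $684.19.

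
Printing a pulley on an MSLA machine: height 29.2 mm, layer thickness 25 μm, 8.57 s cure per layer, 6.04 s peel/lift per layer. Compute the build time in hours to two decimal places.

4.74 hours

Layers = ⌈29.2/0.025⌉ = 1168.
Per-layer time = 8.57 + 6.04, so 14.61 s.
Build time: 1168 × 14.61 s = 17064.48 s, i.e. 4.74 hours.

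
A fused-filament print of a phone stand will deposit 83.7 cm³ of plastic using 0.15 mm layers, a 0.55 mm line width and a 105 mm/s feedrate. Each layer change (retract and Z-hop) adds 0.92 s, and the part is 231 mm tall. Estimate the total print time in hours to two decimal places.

3.08 hours

Line area = 0.15 × 0.55, so 0.0825 mm².
Path length: 83700 mm³ / 0.0825 mm² → 1014545.5 mm.
Print-move time: 1014545.5 / 105 → 9662.3 s.
Layers = ⌈231/0.15⌉ = 1540.
Non-print overhead = 1540 × 0.92 = 1416.8 s.
Altogether 9662.3 + 1416.8 = 11079.1 s, i.e. 3.08 hours.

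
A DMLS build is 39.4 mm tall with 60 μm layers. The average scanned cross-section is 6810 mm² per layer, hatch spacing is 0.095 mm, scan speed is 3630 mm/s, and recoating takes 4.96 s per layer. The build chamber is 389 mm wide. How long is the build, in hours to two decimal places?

Layer count = ceil(39.4 / 0.06) = 657.
Scan path per layer = 6810 / 0.095 = 71684.2 mm.
Scan time per layer: 71684.2 / 3630 → 19.7477 s.
Layer cycle = 19.7477 + 4.96 = 24.7077 s.
657 layers × 24.7077 s/layer = 16232.9589 s, i.e. 4.51 hours.

4.51 hours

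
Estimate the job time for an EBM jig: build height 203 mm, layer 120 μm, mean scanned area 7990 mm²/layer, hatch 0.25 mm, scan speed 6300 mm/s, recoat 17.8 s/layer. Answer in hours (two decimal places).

10.75 hours

Number of layers: 203 / 0.12 → 1692 (rounded up).
Hatch length per layer: 7990 / 0.25 → 31960 mm.
Per-layer scan time = 31960 / 6300 = 5.073 s.
Layer cycle: 5.073 + 17.8 → 22.873 s.
Build time = 1692 × 22.873 = 38701.116 s = 10.75 hours.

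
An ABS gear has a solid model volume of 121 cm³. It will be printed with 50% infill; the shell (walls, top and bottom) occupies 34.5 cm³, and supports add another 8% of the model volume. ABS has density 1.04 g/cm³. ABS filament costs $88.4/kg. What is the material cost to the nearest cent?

Infill region: 121 − 34.5 → 86.5 cm³.
Infill deposited = 0.50 × 86.5, so 43.25 cm³.
Support = 0.08 × 121, so 9.68 cm³.
Total printed volume: 34.5 + 43.25 + 9.68 → 87.43 cm³.
Mass = 87.43 × 1.04, so 90.9272 g.
Cost = 90.9272 g / 1000 × $88.4/kg = $8.04.

$8.04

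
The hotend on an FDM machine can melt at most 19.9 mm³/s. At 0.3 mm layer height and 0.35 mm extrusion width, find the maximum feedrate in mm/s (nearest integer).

190 mm/s

Extrusion cross-section = 0.3 × 0.35 = 0.105 mm².
Max speed = 19.9 / 0.105 = 189.52 ≈ 190 mm/s.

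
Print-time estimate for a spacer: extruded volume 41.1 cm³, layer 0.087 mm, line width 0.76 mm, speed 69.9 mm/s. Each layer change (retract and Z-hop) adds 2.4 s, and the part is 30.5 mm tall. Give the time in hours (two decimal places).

2.70 hours

Bead cross-section = 0.087 × 0.76, so 0.06612 mm².
Total extruded path = 41100/0.06612 = 621597.1 mm.
Extrusion time = 621597.1 / 69.9 = 8892.7 s.
Number of layers: 30.5 / 0.087 → 351 (rounded up).
Z-hop total = 351 × 2.4 = 842.4 s.
Altogether 8892.7 + 842.4 = 9735.1 s, i.e. 2.70 hours.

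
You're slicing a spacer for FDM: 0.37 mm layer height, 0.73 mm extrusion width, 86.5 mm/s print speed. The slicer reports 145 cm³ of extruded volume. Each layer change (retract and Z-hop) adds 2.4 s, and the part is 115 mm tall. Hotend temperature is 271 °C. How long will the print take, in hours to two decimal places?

1.93 hours

Bead cross-section = 0.37 × 0.73 = 0.2701 mm².
Toolpath length = 145 cm³ / 0.2701 mm² = 145000 / 0.2701 = 536838.2 mm.
Time extruding = 536838.2 / 86.5, so 6206.2 s.
Layer count = ceil(115 / 0.37) = 311.
Z-hop total: 311 × 2.4 → 746.4 s.
Total = 6206.2 + 746.4 = 6952.6 s = 1.93 hours.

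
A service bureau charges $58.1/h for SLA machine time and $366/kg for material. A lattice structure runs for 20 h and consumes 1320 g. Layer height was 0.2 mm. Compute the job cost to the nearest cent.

$1645.12

Machine-time cost = 58.1 × 20, so $1162.00.
Material charge = 366 × 1320/1000, so $483.12.
Job cost: 1162.00 + 483.12 = $1645.12.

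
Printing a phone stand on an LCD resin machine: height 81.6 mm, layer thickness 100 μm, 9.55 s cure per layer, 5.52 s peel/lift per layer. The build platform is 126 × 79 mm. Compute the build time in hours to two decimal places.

Number of layers: 81.6 / 0.1 → 816 (rounded up).
Cycle time = 9.55 + 5.52 = 15.07 s.
Total = 816 × 15.07 = 12297.12 s = 3.42 hours.

3.42 hours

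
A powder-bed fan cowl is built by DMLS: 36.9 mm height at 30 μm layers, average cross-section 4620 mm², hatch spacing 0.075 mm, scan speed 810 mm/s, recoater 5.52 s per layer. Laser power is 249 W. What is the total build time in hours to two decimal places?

Layer count = ceil(36.9 / 0.03) = 1230.
Per-layer scan distance: 4620 / 0.075 → 61600 mm.
Per-layer scan time = 61600 / 810, so 76.0494 s.
Layer cycle = 76.0494 + 5.52, so 81.5694 s.
Build time = 1230 × 81.5694 = 100330.362 s = 27.87 hours.

27.87 hours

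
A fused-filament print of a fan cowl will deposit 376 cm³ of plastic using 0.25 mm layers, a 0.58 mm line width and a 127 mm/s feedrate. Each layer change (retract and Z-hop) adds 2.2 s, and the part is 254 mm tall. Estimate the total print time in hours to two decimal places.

6.29 hours

Line area = 0.25 × 0.58 = 0.145 mm².
Total extruded path = 376000/0.145 = 2593103.4 mm.
Time extruding = 2593103.4 / 127, so 20418.1 s.
Layers = ⌈254/0.25⌉ = 1016.
Layer-change overhead = 1016 × 2.2 = 2235.2 s.
Total = 20418.1 + 2235.2 = 22653.3 s = 6.29 hours.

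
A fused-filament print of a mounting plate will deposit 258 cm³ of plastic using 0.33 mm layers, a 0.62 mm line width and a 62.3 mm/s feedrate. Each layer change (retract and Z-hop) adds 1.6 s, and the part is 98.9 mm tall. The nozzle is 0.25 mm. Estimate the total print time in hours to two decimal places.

Bead cross-section = 0.33 × 0.62, so 0.2046 mm².
Total extruded path = 258000/0.2046 = 1260997.1 mm.
Time extruding: 1260997.1 / 62.3 → 20240.7 s.
Layers = ⌈98.9/0.33⌉ = 300.
Non-print overhead = 300 × 1.6, so 480 s.
Altogether 20240.7 + 480 = 20720.7 s, i.e. 5.76 hours.

5.76 hours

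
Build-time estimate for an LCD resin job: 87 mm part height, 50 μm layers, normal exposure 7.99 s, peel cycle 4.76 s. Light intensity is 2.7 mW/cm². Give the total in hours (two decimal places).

6.16 hours

Layers = ⌈87/0.05⌉ = 1740.
Per-layer time = 7.99 + 4.76 = 12.75 s.
Total = 1740 × 12.75 = 22185 s = 6.16 hours.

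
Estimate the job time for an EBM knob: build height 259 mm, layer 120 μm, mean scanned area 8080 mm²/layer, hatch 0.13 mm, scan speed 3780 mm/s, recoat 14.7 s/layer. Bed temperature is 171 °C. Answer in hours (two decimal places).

18.68 hours

Layer count = ceil(259 / 0.12) = 2159.
Scan path per layer = 8080 / 0.13, so 62153.8 mm.
Scan time per layer = 62153.8 / 3780 = 16.4428 s.
Time per layer = 16.4428 + 14.7 = 31.1428 s.
2159 layers × 31.1428 s/layer = 67237.3052 s, i.e. 18.68 hours.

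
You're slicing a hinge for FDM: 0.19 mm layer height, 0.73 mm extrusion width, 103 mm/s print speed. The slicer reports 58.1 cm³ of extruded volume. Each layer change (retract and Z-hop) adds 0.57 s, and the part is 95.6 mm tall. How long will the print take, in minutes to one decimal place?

Line area = 0.19 × 0.73 = 0.1387 mm².
Total extruded path = 58100/0.1387 = 418889.7 mm.
Extrusion time = 418889.7 / 103 = 4066.9 s.
Number of layers: 95.6 / 0.19 → 504 (rounded up).
Non-print overhead = 504 × 0.57 = 287.28 s.
Total = 4066.9 + 287.28 = 4354.18 s = 72.6 minutes.

72.6 minutes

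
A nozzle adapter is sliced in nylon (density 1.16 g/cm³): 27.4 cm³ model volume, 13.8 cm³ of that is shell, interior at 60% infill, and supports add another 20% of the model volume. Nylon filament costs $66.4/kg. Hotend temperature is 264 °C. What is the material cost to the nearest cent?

$2.11

Infill region = 27.4 − 13.8, so 13.6 cm³.
Infill deposited: 0.60 × 13.6 → 8.16 cm³.
Support: 0.20 × 27.4 → 5.48 cm³.
Deposited volume = 13.8 + 8.16 + 5.48, so 27.44 cm³.
Mass = 27.44 × 1.16, so 31.8304 g.
At $66.4/kg: 31.8304/1000 × 66.4 = $2.11.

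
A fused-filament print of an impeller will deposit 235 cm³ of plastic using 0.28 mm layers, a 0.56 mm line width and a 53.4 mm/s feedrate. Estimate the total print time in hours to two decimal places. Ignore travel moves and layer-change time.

7.80 hours

Line area = 0.28 × 0.56, so 0.1568 mm².
Total extruded path = 235000/0.1568 = 1498724.5 mm.
Time extruding = 1498724.5 / 53.4, so 28066 s.
Converting: 28066 s = 7.80 hours.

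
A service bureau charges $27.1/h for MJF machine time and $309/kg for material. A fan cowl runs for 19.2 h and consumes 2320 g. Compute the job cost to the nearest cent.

$1237.20

Time charge = 27.1 × 19.2, so $520.32.
Material cost = 309 × 2320/1000 = $716.88.
Job cost: 520.32 + 716.88 = $1237.20.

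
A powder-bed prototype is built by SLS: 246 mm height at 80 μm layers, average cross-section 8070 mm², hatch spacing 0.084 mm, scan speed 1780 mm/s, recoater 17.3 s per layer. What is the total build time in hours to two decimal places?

60.88 hours

Layer count = ceil(246 / 0.08) = 3075.
Per-layer scan distance: 8070 / 0.084 → 96071.4 mm.
Per-layer scan time: 96071.4 / 1780 → 53.9727 s.
Per-layer time = 53.9727 + 17.3, so 71.2727 s.
3075 layers × 71.2727 s/layer = 219163.5525 s, i.e. 60.88 hours.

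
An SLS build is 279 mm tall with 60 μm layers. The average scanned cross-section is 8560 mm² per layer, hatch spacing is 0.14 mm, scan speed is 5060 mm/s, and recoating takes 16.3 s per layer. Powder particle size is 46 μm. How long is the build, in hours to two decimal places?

Layers = ⌈279/0.06⌉ = 4650.
Scan path per layer = 8560 / 0.14, so 61142.9 mm.
Scan time per layer = 61142.9 / 5060 = 12.0836 s.
Layer cycle = 12.0836 + 16.3 = 28.3836 s.
Total: 4650 × 28.3836 s = 131983.74 s → 36.66 hours.

36.66 hours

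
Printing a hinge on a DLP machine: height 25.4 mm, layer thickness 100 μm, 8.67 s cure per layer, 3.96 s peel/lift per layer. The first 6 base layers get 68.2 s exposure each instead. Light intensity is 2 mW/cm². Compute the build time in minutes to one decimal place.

Layers = ⌈25.4/0.1⌉ = 254.
Base layers = 6 × (68.2 + 3.96) = 432.96 s.
Remaining layers: 248 × (8.67 + 3.96) → 3132.24 s.
Total = 432.96 + 3132.24 = 3565.2 s = 59.4 minutes.

59.4 minutes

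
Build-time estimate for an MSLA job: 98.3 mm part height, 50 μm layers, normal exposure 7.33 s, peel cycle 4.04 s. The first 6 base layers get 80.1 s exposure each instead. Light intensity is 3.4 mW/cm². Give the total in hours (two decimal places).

Number of layers: 98.3 / 0.05 → 1966 (rounded up).
Bottom layers: 6 × (80.1 + 4.04) → 504.84 s.
Regular layers = 1960 × (7.33 + 4.04) = 22285.2 s.
Sum: 504.84 + 22285.2 = 22790.04 s → 6.33 hours.

6.33 hours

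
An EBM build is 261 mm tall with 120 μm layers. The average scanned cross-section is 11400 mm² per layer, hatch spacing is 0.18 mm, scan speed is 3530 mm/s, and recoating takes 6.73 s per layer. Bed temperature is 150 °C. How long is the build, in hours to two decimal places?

14.91 hours

Number of layers: 261 / 0.12 → 2175 (rounded up).
Per-layer scan distance = 11400 / 0.18, so 63333.3 mm.
Scan time per layer = 63333.3 / 3530, so 17.9414 s.
Per-layer time = 17.9414 + 6.73, so 24.6714 s.
2175 layers × 24.6714 s/layer = 53660.295 s, i.e. 14.91 hours.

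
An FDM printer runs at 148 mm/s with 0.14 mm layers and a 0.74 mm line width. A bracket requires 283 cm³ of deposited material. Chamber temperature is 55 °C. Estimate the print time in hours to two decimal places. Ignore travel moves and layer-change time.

Bead cross-section = 0.14 × 0.74 = 0.1036 mm².
Path length: 283000 mm³ / 0.1036 mm² → 2731660.2 mm.
Time extruding: 2731660.2 / 148 → 18457.2 s.
That's 18457.2 s → 5.13 hours.

5.13 hours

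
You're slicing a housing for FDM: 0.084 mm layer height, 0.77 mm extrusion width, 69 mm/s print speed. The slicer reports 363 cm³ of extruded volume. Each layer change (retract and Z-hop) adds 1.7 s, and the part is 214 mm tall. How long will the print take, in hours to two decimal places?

Bead cross-section: 0.084 × 0.77 → 0.06468 mm².
Total extruded path = 363000/0.06468 = 5612244.9 mm.
Extrusion time = 5612244.9 / 69 = 81336.9 s.
Layer count = ceil(214 / 0.084) = 2548.
Layer-change overhead: 2548 × 1.7 → 4331.6 s.
Altogether 81336.9 + 4331.6 = 85668.5 s, i.e. 23.80 hours.

23.80 hours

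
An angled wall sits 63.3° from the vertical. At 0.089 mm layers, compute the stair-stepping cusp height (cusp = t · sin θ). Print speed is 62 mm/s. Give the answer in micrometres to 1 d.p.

h_c = t·sin θ = 0.089 × 0.8934 = 0.079513 mm (79.5 μm).

79.5 μm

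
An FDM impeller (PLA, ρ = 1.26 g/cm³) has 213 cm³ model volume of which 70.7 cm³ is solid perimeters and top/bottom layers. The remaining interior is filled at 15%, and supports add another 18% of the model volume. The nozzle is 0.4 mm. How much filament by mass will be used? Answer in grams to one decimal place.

Interior volume = 213 − 70.7, so 142.3 cm³.
Infill volume: 0.15 × 142.3 → 21.345 cm³.
Support: 0.18 × 213 → 38.34 cm³.
Total extruded = 70.7 + 21.345 + 38.34 = 130.385 cm³.
Mass: 130.385 × 1.26 → 164.2851 g.

164.3 g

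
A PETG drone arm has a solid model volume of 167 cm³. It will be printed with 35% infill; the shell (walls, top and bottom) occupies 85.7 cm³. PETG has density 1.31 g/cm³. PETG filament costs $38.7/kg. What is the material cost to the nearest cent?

Infill region = 167 − 85.7 = 81.3 cm³.
Infill volume = 0.35 × 81.3, so 28.455 cm³.
Deposited volume = 85.7 + 28.455, so 114.155 cm³.
Mass = 114.155 × 1.31 = 149.54305 g.
Cost = 149.54305 g / 1000 × $38.7/kg = $5.79.

$5.79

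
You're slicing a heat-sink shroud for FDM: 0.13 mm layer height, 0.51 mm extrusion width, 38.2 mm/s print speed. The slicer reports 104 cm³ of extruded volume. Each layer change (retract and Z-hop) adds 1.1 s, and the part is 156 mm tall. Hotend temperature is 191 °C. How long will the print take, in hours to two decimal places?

11.77 hours

Bead cross-section = 0.13 × 0.51, so 0.0663 mm².
Total extruded path = 104000/0.0663 = 1568627.5 mm.
Print-move time = 1568627.5 / 38.2 = 41063.5 s.
Layers = ⌈156/0.13⌉ = 1200.
Z-hop total = 1200 × 1.1 = 1320 s.
Total = 41063.5 + 1320 = 42383.5 s = 11.77 hours.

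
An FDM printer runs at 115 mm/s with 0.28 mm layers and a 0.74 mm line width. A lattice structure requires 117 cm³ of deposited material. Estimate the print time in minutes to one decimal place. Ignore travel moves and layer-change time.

81.8 minutes

Bead cross-section: 0.28 × 0.74 → 0.2072 mm².
Path length: 117000 mm³ / 0.2072 mm² → 564671.8 mm.
Extrusion time: 564671.8 / 115 → 4910.2 s.
That's 4910.2 s → 81.8 minutes.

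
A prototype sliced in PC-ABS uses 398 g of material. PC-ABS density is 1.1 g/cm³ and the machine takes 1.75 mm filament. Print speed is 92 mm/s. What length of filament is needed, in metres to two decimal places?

Volume = 398 g / 1.1 g·cm⁻³ = 361.8182 cm³ = 361818.2 mm³.
A = π r² = π × 0.875² = 2.4053 mm².
L = V/A = 361818.2/2.4053 = 150425.39 mm → 150.43 m.

150.43 m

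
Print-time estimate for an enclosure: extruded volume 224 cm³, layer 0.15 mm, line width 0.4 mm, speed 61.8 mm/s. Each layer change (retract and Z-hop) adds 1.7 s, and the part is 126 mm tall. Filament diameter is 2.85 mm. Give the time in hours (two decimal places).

Bead cross-section = 0.15 × 0.4 = 0.06 mm².
Total extruded path = 224000/0.06 = 3733333.3 mm.
Extrusion time: 3733333.3 / 61.8 → 60409.9 s.
Number of layers: 126 / 0.15 → 840 (rounded up).
Z-hop total = 840 × 1.7, so 1428 s.
Altogether 60409.9 + 1428 = 61837.9 s, i.e. 17.18 hours.

17.18 hours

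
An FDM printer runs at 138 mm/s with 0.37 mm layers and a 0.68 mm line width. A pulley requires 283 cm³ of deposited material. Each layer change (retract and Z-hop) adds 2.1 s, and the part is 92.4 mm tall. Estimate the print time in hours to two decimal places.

Line area = 0.37 × 0.68 = 0.2516 mm².
Toolpath length = 283 cm³ / 0.2516 mm² = 283000 / 0.2516 = 1124801.3 mm.
Extrusion time = 1124801.3 / 138, so 8150.7 s.
Number of layers: 92.4 / 0.37 → 250 (rounded up).
Z-hop total = 250 × 2.1, so 525 s.
Altogether 8150.7 + 525 = 8675.7 s, i.e. 2.41 hours.

2.41 hours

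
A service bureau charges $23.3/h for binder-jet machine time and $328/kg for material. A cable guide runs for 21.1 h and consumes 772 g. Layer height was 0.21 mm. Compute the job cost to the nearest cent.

Machine-time cost = 23.3 × 21.1 = $491.63.
Feedstock cost = 328 × 772/1000, so $253.216.
Total = 491.63 + 253.216 = 744.846 ≈ $744.85.

$744.85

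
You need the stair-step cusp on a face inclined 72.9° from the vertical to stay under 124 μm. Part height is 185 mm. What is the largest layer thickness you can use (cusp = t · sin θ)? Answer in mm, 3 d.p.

t = h_c / sin θ = 0.124 / 0.9558 = 0.130 mm.

0.130 mm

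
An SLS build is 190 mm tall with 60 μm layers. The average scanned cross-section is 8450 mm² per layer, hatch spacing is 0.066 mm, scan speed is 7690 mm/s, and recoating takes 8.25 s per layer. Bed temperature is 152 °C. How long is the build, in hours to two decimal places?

Number of layers: 190 / 0.06 → 3167 (rounded up).
Scan path per layer = 8450 / 0.066 = 128030.3 mm.
Laser time per layer = 128030.3 / 7690 = 16.6489 s.
Layer cycle = 16.6489 + 8.25, so 24.8989 s.
3167 layers × 24.8989 s/layer = 78854.8163 s, i.e. 21.90 hours.

21.90 hours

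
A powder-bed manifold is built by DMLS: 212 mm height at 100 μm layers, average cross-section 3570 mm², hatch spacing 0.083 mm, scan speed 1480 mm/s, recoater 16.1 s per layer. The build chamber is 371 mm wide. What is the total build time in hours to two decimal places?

26.60 hours

Number of layers: 212 / 0.1 → 2120 (rounded up).
Per-layer scan distance = 3570 / 0.083, so 43012 mm.
Laser time per layer = 43012 / 1480, so 29.0622 s.
Time per layer = 29.0622 + 16.1, so 45.1622 s.
Build time = 2120 × 45.1622 = 95743.864 s = 26.60 hours.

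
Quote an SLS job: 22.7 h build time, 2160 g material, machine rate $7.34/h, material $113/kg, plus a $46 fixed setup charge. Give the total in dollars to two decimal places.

Machine cost: 7.34 × 22.7 → $166.618.
Material charge = 113 × 2160/1000, so $244.08.
Adding setup: 166.618 + 244.08 + 46 → 456.698 ≈ $456.70.

$456.70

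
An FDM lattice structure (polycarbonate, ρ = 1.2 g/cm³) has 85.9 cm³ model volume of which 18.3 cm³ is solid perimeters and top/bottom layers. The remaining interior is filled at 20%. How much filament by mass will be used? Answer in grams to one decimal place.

Volume inside the shell = 85.9 − 18.3, so 67.6 cm³.
Infill deposited = 0.20 × 67.6, so 13.52 cm³.
Deposited volume = 18.3 + 13.52, so 31.82 cm³.
Mass = 31.82 × 1.2 = 38.184 g.

38.2 g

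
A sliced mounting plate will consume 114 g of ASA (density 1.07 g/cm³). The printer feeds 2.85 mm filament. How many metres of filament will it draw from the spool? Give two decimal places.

Volume = 114 g / 1.07 g·cm⁻³ = 106.5421 cm³ = 106542.1 mm³.
A = π r² = π × 1.425² = 6.3794 mm².
L = V/A = 106542.1/6.3794 = 16700.96 mm → 16.70 m.

16.70 m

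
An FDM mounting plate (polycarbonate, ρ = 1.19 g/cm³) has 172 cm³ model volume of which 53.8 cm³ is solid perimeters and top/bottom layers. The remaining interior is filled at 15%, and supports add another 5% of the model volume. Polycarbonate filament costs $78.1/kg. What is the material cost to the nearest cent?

Volume inside the shell = 172 − 53.8, so 118.2 cm³.
Infill deposited: 0.15 × 118.2 → 17.73 cm³.
Support = 0.05 × 172, so 8.6 cm³.
Deposited volume = 53.8 + 17.73 + 8.6 = 80.13 cm³.
Mass = 80.13 × 1.19, so 95.3547 g.
Cost = 95.3547 g / 1000 × $78.1/kg = $7.45.

$7.45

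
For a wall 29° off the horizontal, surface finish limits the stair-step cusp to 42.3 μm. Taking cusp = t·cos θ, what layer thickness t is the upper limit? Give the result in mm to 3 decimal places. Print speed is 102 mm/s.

cos(29°) = 0.8746; t_max = 0.0423/0.8746 = 0.048 mm.

0.048 mm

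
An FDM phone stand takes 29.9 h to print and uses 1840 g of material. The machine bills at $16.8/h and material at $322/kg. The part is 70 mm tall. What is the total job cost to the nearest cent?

Machine-time cost = 16.8 × 29.9, so $502.32.
Material charge: 322 × 1840/1000 → $592.48.
Total = 502.32 + 592.48 = $1094.80.

$1094.80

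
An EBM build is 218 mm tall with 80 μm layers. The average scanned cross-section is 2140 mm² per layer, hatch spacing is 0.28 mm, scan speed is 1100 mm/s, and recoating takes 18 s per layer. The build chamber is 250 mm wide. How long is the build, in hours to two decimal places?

18.88 hours

Number of layers: 218 / 0.08 → 2725 (rounded up).
Scan path per layer = 2140 / 0.28 = 7642.9 mm.
Scan time per layer: 7642.9 / 1100 → 6.9481 s.
Layer cycle = 6.9481 + 18 = 24.9481 s.
2725 layers × 24.9481 s/layer = 67983.5725 s, i.e. 18.88 hours.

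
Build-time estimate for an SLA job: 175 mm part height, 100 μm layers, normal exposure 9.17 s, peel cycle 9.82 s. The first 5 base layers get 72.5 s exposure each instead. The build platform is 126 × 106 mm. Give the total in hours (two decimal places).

9.32 hours

Number of layers: 175 / 0.1 → 1750 (rounded up).
Burn-in layers: 5 × (72.5 + 9.82) → 411.6 s.
Remaining layers = 1745 × (9.17 + 9.82) = 33137.55 s.
Sum: 411.6 + 33137.55 = 33549.15 s → 9.32 hours.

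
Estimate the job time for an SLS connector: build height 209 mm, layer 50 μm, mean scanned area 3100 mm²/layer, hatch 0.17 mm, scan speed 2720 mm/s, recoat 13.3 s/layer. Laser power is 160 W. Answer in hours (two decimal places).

Number of layers: 209 / 0.05 → 4180 (rounded up).
Hatch length per layer = 3100 / 0.17 = 18235.3 mm.
Scan time per layer: 18235.3 / 2720 → 6.7042 s.
Time per layer: 6.7042 + 13.3 → 20.0042 s.
4180 layers × 20.0042 s/layer = 83617.556 s, i.e. 23.23 hours.

23.23 hours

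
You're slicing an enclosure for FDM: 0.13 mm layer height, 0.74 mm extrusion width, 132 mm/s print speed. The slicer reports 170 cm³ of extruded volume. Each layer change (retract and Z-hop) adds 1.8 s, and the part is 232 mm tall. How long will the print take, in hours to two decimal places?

Line area = 0.13 × 0.74, so 0.0962 mm².
Total extruded path = 170000/0.0962 = 1767151.8 mm.
Extrusion time = 1767151.8 / 132, so 13387.5 s.
Number of layers: 232 / 0.13 → 1785 (rounded up).
Layer-change overhead = 1785 × 1.8 = 3213 s.
Altogether 13387.5 + 3213 = 16600.5 s, i.e. 4.61 hours.

4.61 hours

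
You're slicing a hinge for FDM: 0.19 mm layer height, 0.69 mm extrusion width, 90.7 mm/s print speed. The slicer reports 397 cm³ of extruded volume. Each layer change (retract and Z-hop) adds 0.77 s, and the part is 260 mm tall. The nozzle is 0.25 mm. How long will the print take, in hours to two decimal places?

Extrusion cross-section = 0.19 × 0.69 = 0.1311 mm².
Total extruded path = 397000/0.1311 = 3028222.7 mm.
Extrusion time = 3028222.7 / 90.7, so 33387.2 s.
Number of layers: 260 / 0.19 → 1369 (rounded up).
Layer-change overhead = 1369 × 0.77 = 1054.13 s.
Altogether 33387.2 + 1054.13 = 34441.33 s, i.e. 9.57 hours.

9.57 hours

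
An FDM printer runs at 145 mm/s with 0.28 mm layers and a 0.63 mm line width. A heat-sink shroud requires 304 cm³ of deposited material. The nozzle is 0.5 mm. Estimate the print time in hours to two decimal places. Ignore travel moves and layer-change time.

3.30 hours

Line area = 0.28 × 0.63 = 0.1764 mm².
Toolpath length = 304 cm³ / 0.1764 mm² = 304000 / 0.1764 = 1723356 mm.
Time extruding = 1723356 / 145 = 11885.2 s.
That's 11885.2 s → 3.30 hours.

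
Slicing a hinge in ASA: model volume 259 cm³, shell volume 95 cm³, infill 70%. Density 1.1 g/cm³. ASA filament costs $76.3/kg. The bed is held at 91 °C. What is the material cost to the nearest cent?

$17.61

Interior volume = 259 − 95 = 164 cm³.
Infill volume = 0.70 × 164 = 114.8 cm³.
Total extruded = 95 + 114.8 = 209.8 cm³.
Mass = 209.8 × 1.1 = 230.78 g.
At $76.3/kg: 230.78/1000 × 76.3 = $17.61.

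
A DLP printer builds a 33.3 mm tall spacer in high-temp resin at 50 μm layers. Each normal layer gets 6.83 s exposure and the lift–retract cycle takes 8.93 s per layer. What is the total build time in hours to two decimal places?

2.92 hours

Layers = ⌈33.3/0.05⌉ = 666.
Each layer takes = 6.83 + 8.93 = 15.76 s.
Build time: 666 × 15.76 s = 10496.16 s, i.e. 2.92 hours.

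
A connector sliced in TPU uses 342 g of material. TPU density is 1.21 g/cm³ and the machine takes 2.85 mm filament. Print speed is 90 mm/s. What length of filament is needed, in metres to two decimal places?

Extruded volume: 342/1.21 = 282.6446 cm³ (282644.6 mm³).
Filament cross-section = π × (2.85/2)² = 6.3794 mm².
Length = 282644.6 / 6.3794 = 44305.83 mm = 44.31 m.

44.31 m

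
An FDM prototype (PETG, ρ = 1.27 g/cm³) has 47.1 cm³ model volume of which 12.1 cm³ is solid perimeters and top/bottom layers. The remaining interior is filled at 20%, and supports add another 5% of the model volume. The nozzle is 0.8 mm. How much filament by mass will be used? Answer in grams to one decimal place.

Volume inside the shell: 47.1 − 12.1 → 35 cm³.
Deposited infill: 0.20 × 35 → 7 cm³.
Support: 0.05 × 47.1 → 2.355 cm³.
Total extruded: 12.1 + 7 + 2.355 → 21.455 cm³.
Mass: 21.455 × 1.27 → 27.24785 g.

27.2 g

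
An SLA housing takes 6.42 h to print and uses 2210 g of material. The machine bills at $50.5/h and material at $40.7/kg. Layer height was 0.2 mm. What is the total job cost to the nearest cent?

$414.16

Machine-time cost = 50.5 × 6.42 = $324.21.
Material cost = 40.7 × 2210/1000, so $89.947.
Job cost: 324.21 + 89.947 = 414.157 ≈ $414.16.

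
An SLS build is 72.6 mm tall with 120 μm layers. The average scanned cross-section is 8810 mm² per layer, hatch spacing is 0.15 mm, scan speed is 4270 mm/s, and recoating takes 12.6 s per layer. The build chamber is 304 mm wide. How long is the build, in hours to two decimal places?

4.43 hours

Layers = ⌈72.6/0.12⌉ = 605.
Hatch length per layer: 8810 / 0.15 → 58733.3 mm.
Per-layer scan time = 58733.3 / 4270 = 13.7549 s.
Per-layer time = 13.7549 + 12.6 = 26.3549 s.
Build time = 605 × 26.3549 = 15944.7145 s = 4.43 hours.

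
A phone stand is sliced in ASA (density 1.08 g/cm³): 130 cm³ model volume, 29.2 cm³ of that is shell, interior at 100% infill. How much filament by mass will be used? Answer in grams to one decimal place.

Volume inside the shell = 130 − 29.2 = 100.8 cm³.
Infill volume = 1.00 × 100.8 = 100.8 cm³.
Total printed volume = 29.2 + 100.8 = 130 cm³.
Mass = 130 × 1.08, so 140.4 g.

140.4 g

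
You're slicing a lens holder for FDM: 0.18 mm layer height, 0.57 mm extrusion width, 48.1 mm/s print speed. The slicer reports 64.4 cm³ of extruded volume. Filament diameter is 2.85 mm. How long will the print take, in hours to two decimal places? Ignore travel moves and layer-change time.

3.62 hours

Line area = 0.18 × 0.57, so 0.1026 mm².
Total extruded path = 64400/0.1026 = 627680.3 mm.
Print-move time: 627680.3 / 48.1 → 13049.5 s.
13049.5 s = 3.62 hours.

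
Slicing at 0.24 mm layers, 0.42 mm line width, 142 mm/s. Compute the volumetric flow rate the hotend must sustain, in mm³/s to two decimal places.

Bead cross-section: 0.24 × 0.42 → 0.1008 mm².
Volumetric flow = 142 × 0.1008 = 14.31 mm³/s.

14.31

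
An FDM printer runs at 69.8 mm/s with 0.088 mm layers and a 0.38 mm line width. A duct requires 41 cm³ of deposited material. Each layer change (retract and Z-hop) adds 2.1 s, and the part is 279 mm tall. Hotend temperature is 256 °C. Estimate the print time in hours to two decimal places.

6.73 hours

Bead cross-section = 0.088 × 0.38, so 0.03344 mm².
Toolpath length = 41 cm³ / 0.03344 mm² = 41000 / 0.03344 = 1226076.6 mm.
Extrusion time: 1226076.6 / 69.8 → 17565.6 s.
Layer count = ceil(279 / 0.088) = 3171.
Layer-change overhead = 3171 × 2.1, so 6659.1 s.
Altogether 17565.6 + 6659.1 = 24224.7 s, i.e. 6.73 hours.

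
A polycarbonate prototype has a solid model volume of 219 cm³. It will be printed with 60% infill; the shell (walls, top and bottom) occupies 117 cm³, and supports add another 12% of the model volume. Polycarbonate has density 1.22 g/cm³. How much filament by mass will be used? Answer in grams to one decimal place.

Infill region: 219 − 117 → 102 cm³.
Infill deposited: 0.60 × 102 → 61.2 cm³.
Support: 0.12 × 219 → 26.28 cm³.
Total printed volume = 117 + 61.2 + 26.28, so 204.48 cm³.
Mass: 204.48 × 1.22 → 249.4656 g.

249.5 g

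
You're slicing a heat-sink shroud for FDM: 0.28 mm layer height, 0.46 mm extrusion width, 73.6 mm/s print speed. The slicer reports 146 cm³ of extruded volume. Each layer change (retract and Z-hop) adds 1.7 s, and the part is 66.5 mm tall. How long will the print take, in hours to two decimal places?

4.39 hours

Bead cross-section: 0.28 × 0.46 → 0.1288 mm².
Toolpath length = 146 cm³ / 0.1288 mm² = 146000 / 0.1288 = 1133540.4 mm.
Extrusion time = 1133540.4 / 73.6 = 15401.4 s.
Layer count = ceil(66.5 / 0.28) = 238.
Layer-change overhead: 238 × 1.7 → 404.6 s.
Altogether 15401.4 + 404.6 = 15806 s, i.e. 4.39 hours.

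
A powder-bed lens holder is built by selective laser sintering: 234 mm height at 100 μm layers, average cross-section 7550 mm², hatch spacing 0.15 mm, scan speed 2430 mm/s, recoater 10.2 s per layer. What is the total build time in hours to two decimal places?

Number of layers: 234 / 0.1 → 2340 (rounded up).
Scan path per layer: 7550 / 0.15 → 50333.3 mm.
Laser time per layer = 50333.3 / 2430, so 20.7133 s.
Per-layer time = 20.7133 + 10.2 = 30.9133 s.
Total: 2340 × 30.9133 s = 72337.122 s → 20.09 hours.

20.09 hours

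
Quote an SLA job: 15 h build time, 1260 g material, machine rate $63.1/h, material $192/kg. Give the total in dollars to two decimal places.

$1188.42

Time charge: 63.1 × 15 → $946.50.
Material charge = 192 × 1260/1000, so $241.92.
Total = 946.50 + 241.92 = $1188.42.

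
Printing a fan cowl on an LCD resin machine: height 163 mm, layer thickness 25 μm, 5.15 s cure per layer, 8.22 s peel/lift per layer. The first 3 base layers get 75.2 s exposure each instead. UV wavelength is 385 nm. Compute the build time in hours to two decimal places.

24.27 hours

Layers = ⌈163/0.025⌉ = 6520.
Burn-in layers: 3 × (75.2 + 8.22) → 250.26 s.
Normal layers = 6517 × (5.15 + 8.22) = 87132.29 s.
Sum: 250.26 + 87132.29 = 87382.55 s → 24.27 hours.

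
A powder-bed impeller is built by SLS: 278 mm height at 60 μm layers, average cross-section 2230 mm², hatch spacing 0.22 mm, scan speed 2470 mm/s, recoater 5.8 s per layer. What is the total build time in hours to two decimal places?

12.75 hours

Layer count = ceil(278 / 0.06) = 4634.
Hatch length per layer: 2230 / 0.22 → 10136.4 mm.
Per-layer scan time: 10136.4 / 2470 → 4.1038 s.
Per-layer time = 4.1038 + 5.8 = 9.9038 s.
4634 layers × 9.9038 s/layer = 45894.2092 s, i.e. 12.75 hours.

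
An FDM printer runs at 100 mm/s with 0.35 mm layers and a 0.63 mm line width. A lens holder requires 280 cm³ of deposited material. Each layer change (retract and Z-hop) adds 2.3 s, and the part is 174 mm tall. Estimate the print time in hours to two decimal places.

3.85 hours

Extrusion cross-section: 0.35 × 0.63 → 0.2205 mm².
Total extruded path = 280000/0.2205 = 1269841.3 mm.
Extrusion time = 1269841.3 / 100 = 12698.4 s.
Layer count = ceil(174 / 0.35) = 498.
Non-print overhead = 498 × 2.3, so 1145.4 s.
Total = 12698.4 + 1145.4 = 13843.8 s = 3.85 hours.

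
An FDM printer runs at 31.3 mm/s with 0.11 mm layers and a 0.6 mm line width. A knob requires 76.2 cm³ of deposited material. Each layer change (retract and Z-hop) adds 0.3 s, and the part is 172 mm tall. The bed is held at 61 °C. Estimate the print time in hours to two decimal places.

10.38 hours

Line area: 0.11 × 0.6 → 0.066 mm².
Toolpath length = 76.2 cm³ / 0.066 mm² = 76200 / 0.066 = 1154545.5 mm.
Time extruding = 1154545.5 / 31.3, so 36886.4 s.
Number of layers: 172 / 0.11 → 1564 (rounded up).
Non-print overhead: 1564 × 0.3 → 469.2 s.
Total = 36886.4 + 469.2 = 37355.6 s = 10.38 hours.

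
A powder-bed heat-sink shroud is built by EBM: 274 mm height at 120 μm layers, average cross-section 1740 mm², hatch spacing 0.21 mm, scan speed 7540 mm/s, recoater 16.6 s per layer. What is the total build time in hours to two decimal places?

11.23 hours

Number of layers: 274 / 0.12 → 2284 (rounded up).
Per-layer scan distance = 1740 / 0.21 = 8285.7 mm.
Per-layer scan time = 8285.7 / 7540, so 1.0989 s.
Time per layer = 1.0989 + 16.6 = 17.6989 s.
2284 layers × 17.6989 s/layer = 40424.2876 s, i.e. 11.23 hours.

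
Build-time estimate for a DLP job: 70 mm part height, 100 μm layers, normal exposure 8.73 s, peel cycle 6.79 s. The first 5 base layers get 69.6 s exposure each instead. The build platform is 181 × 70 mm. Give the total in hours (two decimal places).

3.10 hours

Layer count = ceil(70 / 0.1) = 700.
Base layers: 5 × (69.6 + 6.79) → 381.95 s.
Remaining layers = 695 × (8.73 + 6.79), so 10786.4 s.
Sum: 381.95 + 10786.4 = 11168.35 s → 3.10 hours.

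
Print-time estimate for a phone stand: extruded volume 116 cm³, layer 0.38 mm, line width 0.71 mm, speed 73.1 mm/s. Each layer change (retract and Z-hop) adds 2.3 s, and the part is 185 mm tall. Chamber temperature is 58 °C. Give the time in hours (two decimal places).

1.94 hours

Line area: 0.38 × 0.71 → 0.2698 mm².
Path length: 116000 mm³ / 0.2698 mm² → 429948.1 mm.
Print-move time: 429948.1 / 73.1 → 5881.6 s.
Layer count = ceil(185 / 0.38) = 487.
Non-print overhead: 487 × 2.3 → 1120.1 s.
Altogether 5881.6 + 1120.1 = 7001.7 s, i.e. 1.94 hours.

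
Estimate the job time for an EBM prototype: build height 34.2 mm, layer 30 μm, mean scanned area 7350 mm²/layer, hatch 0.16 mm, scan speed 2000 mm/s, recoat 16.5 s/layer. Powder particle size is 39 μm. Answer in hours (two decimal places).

12.50 hours

Layer count = ceil(34.2 / 0.03) = 1140.
Scan path per layer: 7350 / 0.16 → 45937.5 mm.
Beam time per layer: 45937.5 / 2000 → 22.9688 s.
Layer cycle = 22.9688 + 16.5, so 39.4688 s.
Build time = 1140 × 39.4688 = 44994.432 s = 12.50 hours.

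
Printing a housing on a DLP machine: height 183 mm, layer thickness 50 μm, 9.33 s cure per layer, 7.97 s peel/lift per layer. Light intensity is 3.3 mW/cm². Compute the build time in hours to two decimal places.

Layers = ⌈183/0.05⌉ = 3660.
Each layer takes = 9.33 + 7.97 = 17.3 s.
Build time: 3660 × 17.3 s = 63318 s, i.e. 17.59 hours.

17.59 hours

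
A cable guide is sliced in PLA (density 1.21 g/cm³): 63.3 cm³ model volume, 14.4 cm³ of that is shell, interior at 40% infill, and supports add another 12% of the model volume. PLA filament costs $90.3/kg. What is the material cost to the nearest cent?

$4.54

Interior volume = 63.3 − 14.4 = 48.9 cm³.
Infill volume = 0.40 × 48.9, so 19.56 cm³.
Support = 0.12 × 63.3 = 7.596 cm³.
Deposited volume: 14.4 + 19.56 + 7.596 → 41.556 cm³.
Mass = 41.556 × 1.21, so 50.28276 g.
At $90.3/kg: 50.28276/1000 × 90.3 = $4.54.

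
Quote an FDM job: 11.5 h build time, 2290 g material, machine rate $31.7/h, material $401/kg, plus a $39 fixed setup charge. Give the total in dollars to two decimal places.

Machine cost: 31.7 × 11.5 → $364.55.
Material charge: 401 × 2290/1000 → $918.29.
Adding setup: 364.55 + 918.29 + 39 → $1321.84.

$1321.84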